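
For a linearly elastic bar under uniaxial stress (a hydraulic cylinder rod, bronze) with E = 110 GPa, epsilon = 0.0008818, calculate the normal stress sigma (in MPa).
Model: a linearly elastic bar under uniaxial stress, so epsilon = sigma / E.
Solve for sigma: sigma = epsilon·E.
Convert to SI units:
  E = 110 GPa = 1.1 × 10¹¹ Pa
Substitute:
  sigma = 0.0008818 × (1.1 × 10¹¹)
  sigma = 9.7 × 10⁷ Pa
Convert: sigma = 9.7 × 10⁷ Pa = 97 MPa
Final answer: sigma = 97 MPa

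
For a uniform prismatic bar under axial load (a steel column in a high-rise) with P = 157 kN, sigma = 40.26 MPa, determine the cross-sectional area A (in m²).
Model: a uniform prismatic bar under axial load, so sigma = P / A.
Solve for A: A = P / sigma.
Convert to SI units:
  P = 157 kN = 157000 N
  sigma = 40.26 MPa = 4.026 × 10⁷ Pa
Substitute:
  A = 157000 / (4.026 × 10⁷)
  A = 0.0039 m²
Final answer: A = 0.0039 m²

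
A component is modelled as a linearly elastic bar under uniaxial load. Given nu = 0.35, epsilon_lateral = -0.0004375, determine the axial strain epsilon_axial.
Model: a linearly elastic bar under uniaxial load, so epsilon_lateral = -nu·epsilon_axial.
Solve for epsilon_axial: epsilon_axial = -epsilon_lateral / nu.
Substitute:
  epsilon_axial = -(-0.0004375) / 0.35
  epsilon_axial = 0.00125
Final answer: epsilon_axial = 0.00125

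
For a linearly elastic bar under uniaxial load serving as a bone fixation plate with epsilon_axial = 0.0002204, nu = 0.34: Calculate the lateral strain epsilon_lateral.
Model: a linearly elastic bar under uniaxial load, so epsilon_lateral = -nu·epsilon_axial.
Substitute:
  epsilon_lateral = -(0.34 × 0.0002204)
  epsilon_lateral = -7.494 × 10⁻⁵
Final answer: epsilon_lateral = -7.494 × 10⁻⁵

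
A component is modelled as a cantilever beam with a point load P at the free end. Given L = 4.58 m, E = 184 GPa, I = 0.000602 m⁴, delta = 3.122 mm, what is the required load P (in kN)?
Model: a cantilever beam with a point load P at the free end, so delta = (P·L^3) / (3·E·I).
Solve for P: P = (3·delta·E·I) / L^3.
Convert to SI units:
  E = 184 GPa = 1.84 × 10¹¹ Pa
  delta = 3.122 mm = 0.003122 m
Substitute:
  P = (3 × 0.003122 × (1.84 × 10¹¹) × 0.000602) / 4.58^3
  P = 10800 N
Convert: P = 10800 N = 10.8 kN
Final answer: P = 10.8 kN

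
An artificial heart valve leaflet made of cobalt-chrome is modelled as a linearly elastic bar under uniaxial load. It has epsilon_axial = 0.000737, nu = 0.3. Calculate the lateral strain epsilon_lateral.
Model: a linearly elastic bar under uniaxial load, so epsilon_lateral = -nu·epsilon_axial.
Substitute:
  epsilon_lateral = -(0.3 × 0.000737)
  epsilon_lateral = -0.0002211
Final answer: epsilon_lateral = -0.0002211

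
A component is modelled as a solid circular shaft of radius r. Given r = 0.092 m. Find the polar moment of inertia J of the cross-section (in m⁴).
Model: a solid circular shaft of radius r, so J = (π·r^4) / 2.
Substitute:
  J = (π × 0.092^4) / 2
  J = 0.0001125 m⁴
Final answer: J = 0.0001125 m⁴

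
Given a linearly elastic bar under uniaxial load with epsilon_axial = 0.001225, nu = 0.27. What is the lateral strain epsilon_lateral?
Model: a linearly elastic bar under uniaxial load, so epsilon_lateral = -nu·epsilon_axial.
Substitute:
  epsilon_lateral = -(0.27 × 0.001225)
  epsilon_lateral = -0.0003307
Final answer: epsilon_lateral = -0.0003307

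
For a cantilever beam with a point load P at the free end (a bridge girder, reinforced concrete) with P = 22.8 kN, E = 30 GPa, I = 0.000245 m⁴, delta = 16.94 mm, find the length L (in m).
Model: a cantilever beam with a point load P at the free end, so delta = (P·L^3) / (3·E·I).
Solve for L: L = ((3·delta·E·I) / P)^(1/3).
Convert to SI units:
  P = 22.8 kN = 22800 N
  E = 30 GPa = 3 × 10¹⁰ Pa
  delta = 16.94 mm = 0.01694 m
Substitute:
  L = ((3 × 0.01694 × (3 × 10¹⁰) × 0.000245) / 22800)^(1/3)
  L = 2.54 m
Final answer: L = 2.54 m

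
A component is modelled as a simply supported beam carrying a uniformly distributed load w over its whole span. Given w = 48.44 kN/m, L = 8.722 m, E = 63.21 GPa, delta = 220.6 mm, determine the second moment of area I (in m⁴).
Model: a simply supported beam carrying a uniformly distributed load w over its whole span, so delta = (5·w·L^4) / (384·E·I).
Solve for I: I = (5·w·L^4) / (384·delta·E).
Convert to SI units:
  w = 48.44 kN/m = 48440 N/m
  E = 63.21 GPa = 6.321 × 10¹⁰ Pa
  delta = 220.6 mm = 0.2206 m
Substitute:
  I = (5 × 48440 × 8.722^4) / (384 × 0.2206 × (6.321 × 10¹⁰))
  I = 0.0002618 m⁴
Final answer: I = 0.0002618 m⁴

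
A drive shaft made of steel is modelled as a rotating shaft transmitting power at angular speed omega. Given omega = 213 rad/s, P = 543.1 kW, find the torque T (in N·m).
Model: a rotating shaft transmitting power at angular speed omega, so P = T·omega.
Solve for T: T = P / omega.
Convert to SI units:
  P = 543.1 kW = 543100 W
Substitute:
  T = 543100 / 213
  T = 2550 N·m
Final answer: T = 2550 N·m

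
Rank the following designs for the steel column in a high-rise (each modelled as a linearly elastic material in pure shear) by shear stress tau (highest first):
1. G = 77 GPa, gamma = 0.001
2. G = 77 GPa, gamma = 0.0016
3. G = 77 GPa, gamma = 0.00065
Model: a linearly elastic material in pure shear, so tau = G·gamma (SI units).
  Case 1: tau = (7.7 × 10¹⁰) × 0.001 = 7.7 × 10⁷ Pa = 77 MPa
  Case 2: tau = (7.7 × 10¹⁰) × 0.0016 = 1.232 × 10⁸ Pa = 123.2 MPa
  Case 3: tau = (7.7 × 10¹⁰) × 0.00065 = 5.005 × 10⁷ Pa = 50.05 MPa
Ordering: 123.2 MPa (case 2) > 77 MPa (case 1) > 50.05 MPa (case 3)
Final answer: 2, 1, 3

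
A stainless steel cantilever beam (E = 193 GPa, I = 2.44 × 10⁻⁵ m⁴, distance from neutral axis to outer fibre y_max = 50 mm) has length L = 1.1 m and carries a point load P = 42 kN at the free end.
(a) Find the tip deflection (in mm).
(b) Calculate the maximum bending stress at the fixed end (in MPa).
(a) Tip deflection of a cantilever with an end point load: δ = P·L^3 / (3·E·I). Convert P = 42 kN = 42000 N, E = 193 GPa = 1.93 × 10¹¹ Pa.
  δ = (42000 × 1.1^3) / (3 × (1.93 × 10¹¹) × (2.44 × 10⁻⁵)) = 0.003957 m = 3.957 mm
(b) Maximum bending moment at the fixed end: M = P·L = 42000 × 1.1 = 46200 N·m. Convert y_max = 50 mm = 0.05 m.
  σ = M·y_max / I = (46200 × 0.05) / (2.44 × 10⁻⁵) = 9.467 × 10⁷ Pa = 94.67 MPa
Final answer: (a) δ = 3.957 mm, (b) σ = 94.67 MPa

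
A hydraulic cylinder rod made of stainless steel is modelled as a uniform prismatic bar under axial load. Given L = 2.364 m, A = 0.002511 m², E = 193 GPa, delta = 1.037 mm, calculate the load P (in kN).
Model: a uniform prismatic bar under axial load, so delta = (P·L) / (A·E).
Solve for P: P = (delta·A·E) / L.
Convert to SI units:
  E = 193 GPa = 1.93 × 10¹¹ Pa
  delta = 1.037 mm = 0.001037 m
Substitute:
  P = (0.001037 × 0.002511 × (1.93 × 10¹¹)) / 2.364
  P = 212600 N
Convert: P = 212600 N = 212.6 kN
Final answer: P = 212.6 kN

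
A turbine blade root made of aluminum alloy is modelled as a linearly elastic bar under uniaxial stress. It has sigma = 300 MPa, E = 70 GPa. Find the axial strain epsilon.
Model: a linearly elastic bar under uniaxial stress, so epsilon = sigma / E.
Convert to SI units:
  sigma = 300 MPa = 3 × 10⁸ Pa
  E = 70 GPa = 7 × 10¹⁰ Pa
Substitute:
  epsilon = (3 × 10⁸) / (7 × 10¹⁰)
  epsilon = 0.004286
Final answer: epsilon = 0.004286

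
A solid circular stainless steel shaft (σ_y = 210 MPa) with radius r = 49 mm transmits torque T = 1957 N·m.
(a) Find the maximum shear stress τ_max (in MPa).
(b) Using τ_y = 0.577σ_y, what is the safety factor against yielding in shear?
(a) For a solid circular shaft, τ_max = T·r/J with J = π·r^4/2, i.e. τ_max = 2·T / (π·r^3). Convert r = 49 mm = 0.049 m.
  τ_max = (2 × 1957) / (π × 0.049^3) = 1.059 × 10⁷ Pa = 10.59 MPa
(b) τ_y = 0.577 × 210 = 121.17 MPa
  SF = τ_y/τ_max = 121.17 / 10.59 = 11.44
Final answer: (a) τ_max = 10.59 MPa, (b) SF = 11.44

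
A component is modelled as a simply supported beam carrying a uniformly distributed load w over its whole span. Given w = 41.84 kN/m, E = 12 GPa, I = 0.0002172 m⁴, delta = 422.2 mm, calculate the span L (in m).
Model: a simply supported beam carrying a uniformly distributed load w over its whole span, so delta = (5·w·L^4) / (384·E·I).
Solve for L: L = ((384·delta·E·I) / (5·w))^(1/4).
Convert to SI units:
  w = 41.84 kN/m = 41840 N/m
  E = 12 GPa = 1.2 × 10¹⁰ Pa
  delta = 422.2 mm = 0.4222 m
Substitute:
  L = ((384 × 0.4222 × (1.2 × 10¹⁰) × 0.0002172) / (5 × 41840))^(1/4)
  L = 6.704 m
Final answer: L = 6.704 m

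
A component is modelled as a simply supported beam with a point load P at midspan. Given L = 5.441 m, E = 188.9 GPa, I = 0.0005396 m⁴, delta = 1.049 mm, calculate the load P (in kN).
Model: a simply supported beam with a point load P at midspan, so delta = (P·L^3) / (48·E·I).
Solve for P: P = (48·delta·E·I) / L^3.
Convert to SI units:
  E = 188.9 GPa = 1.889 × 10¹¹ Pa
  delta = 1.049 mm = 0.001049 m
Substitute:
  P = (48 × 0.001049 × (1.889 × 10¹¹) × 0.0005396) / 5.441^3
  P = 31860 N
Convert: P = 31860 N = 31.86 kN
Final answer: P = 31.86 kN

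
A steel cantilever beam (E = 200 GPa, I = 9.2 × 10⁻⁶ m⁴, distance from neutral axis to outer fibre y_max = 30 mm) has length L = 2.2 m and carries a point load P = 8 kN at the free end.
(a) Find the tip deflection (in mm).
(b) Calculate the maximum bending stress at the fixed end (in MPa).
(a) Tip deflection of a cantilever with an end point load: δ = P·L^3 / (3·E·I). Convert P = 8 kN = 8000 N, E = 200 GPa = 2 × 10¹¹ Pa.
  δ = (8000 × 2.2^3) / (3 × (2 × 10¹¹) × (9.2 × 10⁻⁶)) = 0.01543 m = 15.43 mm
(b) Maximum bending moment at the fixed end: M = P·L = 8000 × 2.2 = 17600 N·m. Convert y_max = 30 mm = 0.03 m.
  σ = M·y_max / I = (17600 × 0.03) / (9.2 × 10⁻⁶) = 5.739 × 10⁷ Pa = 57.39 MPa
Final answer: (a) δ = 15.43 mm, (b) σ = 57.39 MPa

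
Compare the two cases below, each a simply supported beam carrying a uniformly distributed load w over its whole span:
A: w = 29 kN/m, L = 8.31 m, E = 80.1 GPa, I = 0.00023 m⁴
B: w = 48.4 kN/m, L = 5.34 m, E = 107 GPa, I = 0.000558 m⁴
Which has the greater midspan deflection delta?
Model: a simply supported beam carrying a uniformly distributed load w over its whole span, so delta = (5·w·L^4) / (384·E·I) (SI units).
  A: delta = (5 × 29000 × 8.31^4) / (384 × (8.01 × 10¹⁰) × 0.00023) = 0.09774 m = 97.74 mm
  B: delta = (5 × 48400 × 5.34^4) / (384 × (1.07 × 10¹¹) × 0.000558) = 0.008583 m = 8.583 mm
97.74 mm > 8.583 mm, so A is larger.
Final answer: A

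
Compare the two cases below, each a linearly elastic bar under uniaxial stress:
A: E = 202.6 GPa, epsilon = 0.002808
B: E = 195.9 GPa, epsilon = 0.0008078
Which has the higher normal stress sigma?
Model: a linearly elastic bar under uniaxial stress, so sigma = E·epsilon (SI units).
  A: sigma = (2.026 × 10¹¹) × 0.002808 = 5.689 × 10⁸ Pa = 568.9 MPa
  B: sigma = (1.959 × 10¹¹) × 0.0008078 = 1.582 × 10⁸ Pa = 158.2 MPa
568.9 MPa > 158.2 MPa, so A is larger.
Final answer: A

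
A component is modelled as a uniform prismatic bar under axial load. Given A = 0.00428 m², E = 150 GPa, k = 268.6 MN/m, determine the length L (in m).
Model: a uniform prismatic bar under axial load, so k = (A·E) / L.
Solve for L: L = (A·E) / k.
Convert to SI units:
  E = 150 GPa = 1.5 × 10¹¹ Pa
  k = 268.6 MN/m = 2.686 × 10⁸ N/m
Substitute:
  L = (0.00428 × (1.5 × 10¹¹)) / (2.686 × 10⁸)
  L = 2.39 m
Final answer: L = 2.39 m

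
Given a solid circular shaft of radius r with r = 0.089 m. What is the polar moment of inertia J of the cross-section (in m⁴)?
Model: a solid circular shaft of radius r, so J = (π·r^4) / 2.
Substitute:
  J = (π × 0.089^4) / 2
  J = 9.856 × 10⁻⁵ m⁴
Final answer: J = 9.856 × 10⁻⁵ m⁴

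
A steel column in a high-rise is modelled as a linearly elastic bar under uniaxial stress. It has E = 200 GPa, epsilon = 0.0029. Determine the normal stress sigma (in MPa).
Model: a linearly elastic bar under uniaxial stress, so sigma = E·epsilon.
Convert to SI units:
  E = 200 GPa = 2 × 10¹¹ Pa
Substitute:
  sigma = (2 × 10¹¹) × 0.0029
  sigma = 5.8 × 10⁸ Pa
Convert: sigma = 5.8 × 10⁸ Pa = 580 MPa
Final answer: sigma = 580 MPa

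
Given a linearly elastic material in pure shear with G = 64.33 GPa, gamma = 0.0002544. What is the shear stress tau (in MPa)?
Model: a linearly elastic material in pure shear, so tau = G·gamma.
Convert to SI units:
  G = 64.33 GPa = 6.433 × 10¹⁰ Pa
Substitute:
  tau = (6.433 × 10¹⁰) × 0.0002544
  tau = 1.637 × 10⁷ Pa
Convert: tau = 1.637 × 10⁷ Pa = 16.37 MPa
Final answer: tau = 16.37 MPa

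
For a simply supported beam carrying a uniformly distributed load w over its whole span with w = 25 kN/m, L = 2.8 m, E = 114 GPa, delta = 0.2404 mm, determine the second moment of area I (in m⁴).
Model: a simply supported beam carrying a uniformly distributed load w over its whole span, so delta = (5·w·L^4) / (384·E·I).
Solve for I: I = (5·w·L^4) / (384·delta·E).
Convert to SI units:
  w = 25 kN/m = 25000 N/m
  E = 114 GPa = 1.14 × 10¹¹ Pa
  delta = 0.2404 mm = 0.0002404 m
Substitute:
  I = (5 × 25000 × 2.8^4) / (384 × 0.0002404 × (1.14 × 10¹¹))
  I = 0.0007301 m⁴
Final answer: I = 0.0007301 m⁴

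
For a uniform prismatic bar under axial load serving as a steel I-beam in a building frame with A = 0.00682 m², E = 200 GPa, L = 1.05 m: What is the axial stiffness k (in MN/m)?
Model: a uniform prismatic bar under axial load, so k = (A·E) / L.
Convert to SI units:
  E = 200 GPa = 2 × 10¹¹ Pa
Substitute:
  k = (0.00682 × (2 × 10¹¹)) / 1.05
  k = 1.299 × 10⁹ N/m
Convert: k = 1.299 × 10⁹ N/m = 1299 MN/m
Final answer: k = 1299 MN/m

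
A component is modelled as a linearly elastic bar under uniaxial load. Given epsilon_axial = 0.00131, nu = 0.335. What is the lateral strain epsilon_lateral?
Model: a linearly elastic bar under uniaxial load, so epsilon_lateral = -nu·epsilon_axial.
Substitute:
  epsilon_lateral = -(0.335 × 0.00131)
  epsilon_lateral = -0.0004389
Final answer: epsilon_lateral = -0.0004389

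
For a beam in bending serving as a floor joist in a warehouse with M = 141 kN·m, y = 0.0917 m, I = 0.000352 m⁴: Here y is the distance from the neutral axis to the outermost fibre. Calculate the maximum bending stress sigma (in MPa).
Model: a beam in bending, so sigma = (M·y) / I.
Convert to SI units:
  M = 141 kN·m = 141000 N·m
Substitute:
  sigma = (141000 × 0.0917) / 0.000352
  sigma = 3.673 × 10⁷ Pa
Convert: sigma = 3.673 × 10⁷ Pa = 36.73 MPa
Final answer: sigma = 36.73 MPa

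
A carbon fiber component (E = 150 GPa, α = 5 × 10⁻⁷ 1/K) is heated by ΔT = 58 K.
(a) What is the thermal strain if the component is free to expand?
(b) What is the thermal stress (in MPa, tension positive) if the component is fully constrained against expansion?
(a) Free thermal strain ε_th = α·ΔT = (5 × 10⁻⁷) × 58 = 2.9 × 10⁻⁵
(b) Fully constrained, the expansion is suppressed, so σ = -E·α·ΔT. Convert E = 150 GPa = 1.5 × 10¹¹ Pa.
  σ = -(1.5 × 10¹¹) × (5 × 10⁻⁷) × 58 = -4.35 × 10⁶ Pa = -4.35 MPa (compressive)
Final answer: (a) ε_th = 2.9 × 10⁻⁵, (b) σ = -4.35 MPa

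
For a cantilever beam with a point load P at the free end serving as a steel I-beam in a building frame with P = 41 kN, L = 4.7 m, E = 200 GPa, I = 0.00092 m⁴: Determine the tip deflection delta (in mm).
Model: a cantilever beam with a point load P at the free end, so delta = (P·L^3) / (3·E·I).
Convert to SI units:
  P = 41 kN = 41000 N
  E = 200 GPa = 2 × 10¹¹ Pa
Substitute:
  delta = (41000 × 4.7^3) / (3 × (2 × 10¹¹) × 0.00092)
  delta = 0.007711 m
Convert: delta = 0.007711 m = 7.711 mm
Final answer: delta = 7.711 mm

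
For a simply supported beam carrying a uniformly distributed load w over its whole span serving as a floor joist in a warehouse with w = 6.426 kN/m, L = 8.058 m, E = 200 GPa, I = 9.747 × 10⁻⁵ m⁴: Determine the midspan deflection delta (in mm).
Model: a simply supported beam carrying a uniformly distributed load w over its whole span, so delta = (5·w·L^4) / (384·E·I).
Convert to SI units:
  w = 6.426 kN/m = 6426 N/m
  E = 200 GPa = 2 × 10¹¹ Pa
Substitute:
  delta = (5 × 6426 × 8.058^4) / (384 × (2 × 10¹¹) × (9.747 × 10⁻⁵))
  delta = 0.0181 m
Convert: delta = 0.0181 m = 18.1 mm
Final answer: delta = 18.1 mm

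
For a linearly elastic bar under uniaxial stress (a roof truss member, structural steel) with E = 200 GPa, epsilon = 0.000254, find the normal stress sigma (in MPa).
Model: a linearly elastic bar under uniaxial stress, so epsilon = sigma / E.
Solve for sigma: sigma = epsilon·E.
Convert to SI units:
  E = 200 GPa = 2 × 10¹¹ Pa
Substitute:
  sigma = 0.000254 × (2 × 10¹¹)
  sigma = 5.08 × 10⁷ Pa
Convert: sigma = 5.08 × 10⁷ Pa = 50.8 MPa
Final answer: sigma = 50.8 MPa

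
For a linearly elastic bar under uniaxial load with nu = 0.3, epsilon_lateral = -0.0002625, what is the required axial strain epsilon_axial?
Model: a linearly elastic bar under uniaxial load, so epsilon_lateral = -nu·epsilon_axial.
Solve for epsilon_axial: epsilon_axial = -epsilon_lateral / nu.
Substitute:
  epsilon_axial = -(-0.0002625) / 0.3
  epsilon_axial = 0.000875
Final answer: epsilon_axial = 0.000875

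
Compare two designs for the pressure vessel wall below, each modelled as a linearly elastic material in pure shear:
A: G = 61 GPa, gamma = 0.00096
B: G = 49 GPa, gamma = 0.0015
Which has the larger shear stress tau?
Model: a linearly elastic material in pure shear, so tau = G·gamma (SI units).
  A: tau = (6.1 × 10¹⁰) × 0.00096 = 5.856 × 10⁷ Pa = 58.56 MPa
  B: tau = (4.9 × 10¹⁰) × 0.0015 = 7.35 × 10⁷ Pa = 73.5 MPa
73.5 MPa > 58.56 MPa, so B is larger.
Final answer: B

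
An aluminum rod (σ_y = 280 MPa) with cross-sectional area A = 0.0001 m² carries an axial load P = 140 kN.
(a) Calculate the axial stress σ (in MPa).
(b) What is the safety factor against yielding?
(a) Axial stress σ = P/A. Convert P = 140 kN = 140000 N.
  σ = 140000 / 0.0001 = 1.4 × 10⁹ Pa = 1400 MPa
(b) Safety factor SF = σ_y/σ = 280 / 1400 = 0.2
Final answer: (a) σ = 1400 MPa, (b) SF = 0.2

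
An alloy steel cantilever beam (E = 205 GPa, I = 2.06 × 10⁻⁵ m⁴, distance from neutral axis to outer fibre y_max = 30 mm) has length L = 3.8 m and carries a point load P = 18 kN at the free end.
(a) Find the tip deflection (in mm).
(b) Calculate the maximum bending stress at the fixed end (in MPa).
(a) Tip deflection of a cantilever with an end point load: δ = P·L^3 / (3·E·I). Convert P = 18 kN = 18000 N, E = 205 GPa = 2.05 × 10¹¹ Pa.
  δ = (18000 × 3.8^3) / (3 × (2.05 × 10¹¹) × (2.06 × 10⁻⁵)) = 0.07796 m = 77.96 mm
(b) Maximum bending moment at the fixed end: M = P·L = 18000 × 3.8 = 68400 N·m. Convert y_max = 30 mm = 0.03 m.
  σ = M·y_max / I = (68400 × 0.03) / (2.06 × 10⁻⁵) = 9.961 × 10⁷ Pa = 99.61 MPa
Final answer: (a) δ = 77.96 mm, (b) σ = 99.61 MPa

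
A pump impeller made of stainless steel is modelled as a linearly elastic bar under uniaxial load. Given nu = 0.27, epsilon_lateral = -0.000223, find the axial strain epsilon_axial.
Model: a linearly elastic bar under uniaxial load, so epsilon_lateral = -nu·epsilon_axial.
Solve for epsilon_axial: epsilon_axial = -epsilon_lateral / nu.
Substitute:
  epsilon_axial = -(-0.000223) / 0.27
  epsilon_axial = 0.0008259
Final answer: epsilon_axial = 0.0008259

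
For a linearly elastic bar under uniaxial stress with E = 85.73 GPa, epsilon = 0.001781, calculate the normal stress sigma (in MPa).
Model: a linearly elastic bar under uniaxial stress, so epsilon = sigma / E.
Solve for sigma: sigma = epsilon·E.
Convert to SI units:
  E = 85.73 GPa = 8.573 × 10¹⁰ Pa
Substitute:
  sigma = 0.001781 × (8.573 × 10¹⁰)
  sigma = 1.527 × 10⁸ Pa
Convert: sigma = 1.527 × 10⁸ Pa = 152.7 MPa
Final answer: sigma = 152.7 MPa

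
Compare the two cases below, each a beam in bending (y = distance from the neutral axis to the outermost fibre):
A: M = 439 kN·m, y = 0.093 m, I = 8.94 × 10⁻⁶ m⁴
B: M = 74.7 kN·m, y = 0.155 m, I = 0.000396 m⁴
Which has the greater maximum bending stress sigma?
Model: a beam in bending (y = distance from the neutral axis to the outermost fibre), so sigma = (M·y) / I (SI units).
  A: sigma = (439000 × 0.093) / (8.94 × 10⁻⁶) = 4.567 × 10⁹ Pa = 4567 MPa
  B: sigma = (74700 × 0.155) / 0.000396 = 2.924 × 10⁷ Pa = 29.24 MPa
4567 MPa > 29.24 MPa, so A is larger.
Final answer: A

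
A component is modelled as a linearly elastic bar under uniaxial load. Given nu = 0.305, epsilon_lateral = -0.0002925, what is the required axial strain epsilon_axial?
Model: a linearly elastic bar under uniaxial load, so epsilon_lateral = -nu·epsilon_axial.
Solve for epsilon_axial: epsilon_axial = -epsilon_lateral / nu.
Substitute:
  epsilon_axial = -(-0.0002925) / 0.305
  epsilon_axial = 0.000959
Final answer: epsilon_axial = 0.000959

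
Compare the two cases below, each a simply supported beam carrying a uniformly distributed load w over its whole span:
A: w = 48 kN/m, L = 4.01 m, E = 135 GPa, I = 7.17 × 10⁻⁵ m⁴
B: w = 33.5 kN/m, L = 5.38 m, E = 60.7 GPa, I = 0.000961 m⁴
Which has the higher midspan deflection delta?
Model: a simply supported beam carrying a uniformly distributed load w over its whole span, so delta = (5·w·L^4) / (384·E·I) (SI units).
  A: delta = (5 × 48000 × 4.01^4) / (384 × (1.35 × 10¹¹) × (7.17 × 10⁻⁵)) = 0.0167 m = 16.7 mm
  B: delta = (5 × 33500 × 5.38^4) / (384 × (6.07 × 10¹⁰) × 0.000961) = 0.006265 m = 6.265 mm
16.7 mm > 6.265 mm, so A is larger.
Final answer: A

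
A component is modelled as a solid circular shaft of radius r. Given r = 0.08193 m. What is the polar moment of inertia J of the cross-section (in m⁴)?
Model: a solid circular shaft of radius r, so J = (π·r^4) / 2.
Substitute:
  J = (π × 0.08193^4) / 2
  J = 7.078 × 10⁻⁵ m⁴
Final answer: J = 7.078 × 10⁻⁵ m⁴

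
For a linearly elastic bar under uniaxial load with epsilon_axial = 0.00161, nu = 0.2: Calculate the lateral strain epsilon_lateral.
Model: a linearly elastic bar under uniaxial load, so epsilon_lateral = -nu·epsilon_axial.
Substitute:
  epsilon_lateral = -(0.2 × 0.00161)
  epsilon_lateral = -0.000322
Final answer: epsilon_lateral = -0.000322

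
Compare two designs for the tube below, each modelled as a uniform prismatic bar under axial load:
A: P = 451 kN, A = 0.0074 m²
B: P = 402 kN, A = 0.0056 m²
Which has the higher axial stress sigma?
Model: a uniform prismatic bar under axial load, so sigma = P / A (SI units).
  A: sigma = 451000 / 0.0074 = 6.095 × 10⁷ Pa = 60.95 MPa
  B: sigma = 402000 / 0.0056 = 7.179 × 10⁷ Pa = 71.79 MPa
71.79 MPa > 60.95 MPa, so B is larger.
Final answer: B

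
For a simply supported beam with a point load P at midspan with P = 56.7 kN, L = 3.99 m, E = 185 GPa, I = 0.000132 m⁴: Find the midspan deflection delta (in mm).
Model: a simply supported beam with a point load P at midspan, so delta = (P·L^3) / (48·E·I).
Convert to SI units:
  P = 56.7 kN = 56700 N
  E = 185 GPa = 1.85 × 10¹¹ Pa
Substitute:
  delta = (56700 × 3.99^3) / (48 × (1.85 × 10¹¹) × 0.000132)
  delta = 0.003073 m
Convert: delta = 0.003073 m = 3.073 mm
Final answer: delta = 3.073 mm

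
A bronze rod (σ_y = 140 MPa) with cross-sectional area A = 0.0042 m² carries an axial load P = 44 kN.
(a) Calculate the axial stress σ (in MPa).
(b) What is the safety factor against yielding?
(a) Axial stress σ = P/A. Convert P = 44 kN = 44000 N.
  σ = 44000 / 0.0042 = 1.048 × 10⁷ Pa = 10.48 MPa
(b) Safety factor SF = σ_y/σ = 140 / 10.48 = 13.36
Final answer: (a) σ = 10.48 MPa, (b) SF = 13.36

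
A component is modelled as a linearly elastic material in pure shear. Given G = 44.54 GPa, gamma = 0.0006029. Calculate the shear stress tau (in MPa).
Model: a linearly elastic material in pure shear, so tau = G·gamma.
Convert to SI units:
  G = 44.54 GPa = 4.454 × 10¹⁰ Pa
Substitute:
  tau = (4.454 × 10¹⁰) × 0.0006029
  tau = 2.685 × 10⁷ Pa
Convert: tau = 2.685 × 10⁷ Pa = 26.85 MPa
Final answer: tau = 26.85 MPa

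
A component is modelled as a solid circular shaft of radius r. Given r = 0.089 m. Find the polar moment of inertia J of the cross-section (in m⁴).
Model: a solid circular shaft of radius r, so J = (π·r^4) / 2.
Substitute:
  J = (π × 0.089^4) / 2
  J = 9.856 × 10⁻⁵ m⁴
Final answer: J = 9.856 × 10⁻⁵ m⁴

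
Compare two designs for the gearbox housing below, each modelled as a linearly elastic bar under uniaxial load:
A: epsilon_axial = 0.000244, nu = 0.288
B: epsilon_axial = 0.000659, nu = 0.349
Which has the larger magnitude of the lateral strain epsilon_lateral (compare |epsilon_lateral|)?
Model: a linearly elastic bar under uniaxial load, so epsilon_lateral = -nu·epsilon_axial (SI units).
  A: epsilon_lateral = -(0.288 × 0.000244) = -7.027 × 10⁻⁵
  B: epsilon_lateral = -(0.349 × 0.000659) = -0.00023
|epsilon_lateral|: A = 7.027 × 10⁻⁵, B = 0.00023, so B is larger in magnitude.
Final answer: B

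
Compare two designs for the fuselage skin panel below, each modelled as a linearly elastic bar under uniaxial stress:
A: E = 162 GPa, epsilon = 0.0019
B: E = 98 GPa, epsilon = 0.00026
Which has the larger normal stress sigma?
Model: a linearly elastic bar under uniaxial stress, so sigma = E·epsilon (SI units).
  A: sigma = (1.62 × 10¹¹) × 0.0019 = 3.078 × 10⁸ Pa = 307.8 MPa
  B: sigma = (9.8 × 10¹⁰) × 0.00026 = 2.548 × 10⁷ Pa = 25.48 MPa
307.8 MPa > 25.48 MPa, so A is larger.
Final answer: A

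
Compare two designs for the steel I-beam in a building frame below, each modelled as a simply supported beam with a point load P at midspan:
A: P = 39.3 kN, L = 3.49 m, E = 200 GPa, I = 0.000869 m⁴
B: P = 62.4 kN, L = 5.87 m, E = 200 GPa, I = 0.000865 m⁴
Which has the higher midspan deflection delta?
Model: a simply supported beam with a point load P at midspan, so delta = (P·L^3) / (48·E·I) (SI units).
  A: delta = (39300 × 3.49^3) / (48 × (2 × 10¹¹) × 0.000869) = 0.0002003 m = 0.2003 mm
  B: delta = (62400 × 5.87^3) / (48 × (2 × 10¹¹) × 0.000865) = 0.00152 m = 1.52 mm
1.52 mm > 0.2003 mm, so B is larger.
Final answer: B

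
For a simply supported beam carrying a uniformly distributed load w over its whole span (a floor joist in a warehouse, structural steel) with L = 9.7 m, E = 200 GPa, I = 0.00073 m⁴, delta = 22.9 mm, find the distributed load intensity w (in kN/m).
Model: a simply supported beam carrying a uniformly distributed load w over its whole span, so delta = (5·w·L^4) / (384·E·I).
Solve for w: w = (384·delta·E·I) / (5·L^4).
Convert to SI units:
  E = 200 GPa = 2 × 10¹¹ Pa
  delta = 22.9 mm = 0.0229 m
Substitute:
  w = (384 × 0.0229 × (2 × 10¹¹) × 0.00073) / (5 × 9.7^4)
  w = 29000 N/m
Convert: w = 29000 N/m = 29 kN/m
Final answer: w = 29 kN/m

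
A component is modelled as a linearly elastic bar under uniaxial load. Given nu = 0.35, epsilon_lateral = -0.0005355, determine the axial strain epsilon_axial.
Model: a linearly elastic bar under uniaxial load, so epsilon_lateral = -nu·epsilon_axial.
Solve for epsilon_axial: epsilon_axial = -epsilon_lateral / nu.
Substitute:
  epsilon_axial = -(-0.0005355) / 0.35
  epsilon_axial = 0.00153
Final answer: epsilon_axial = 0.00153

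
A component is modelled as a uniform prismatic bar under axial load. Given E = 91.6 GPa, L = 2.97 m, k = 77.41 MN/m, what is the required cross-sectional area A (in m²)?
Model: a uniform prismatic bar under axial load, so k = (A·E) / L.
Solve for A: A = (k·L) / E.
Convert to SI units:
  E = 91.6 GPa = 9.16 × 10¹⁰ Pa
  k = 77.41 MN/m = 7.741 × 10⁷ N/m
Substitute:
  A = ((7.741 × 10⁷) × 2.97) / (9.16 × 10¹⁰)
  A = 0.00251 m²
Final answer: A = 0.00251 m²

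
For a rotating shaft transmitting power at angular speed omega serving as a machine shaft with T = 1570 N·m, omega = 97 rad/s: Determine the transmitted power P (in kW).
Model: a rotating shaft transmitting power at angular speed omega, so P = T·omega.
Substitute:
  P = 1570 × 97
  P = 152300 W
Convert: P = 152300 W = 152.3 kW
Final answer: P = 152.3 kW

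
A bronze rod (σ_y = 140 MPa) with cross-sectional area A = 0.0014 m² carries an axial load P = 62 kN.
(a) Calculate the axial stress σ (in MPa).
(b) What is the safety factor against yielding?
(a) Axial stress σ = P/A. Convert P = 62 kN = 62000 N.
  σ = 62000 / 0.0014 = 4.429 × 10⁷ Pa = 44.29 MPa
(b) Safety factor SF = σ_y/σ = 140 / 44.29 = 3.161
Final answer: (a) σ = 44.29 MPa, (b) SF = 3.161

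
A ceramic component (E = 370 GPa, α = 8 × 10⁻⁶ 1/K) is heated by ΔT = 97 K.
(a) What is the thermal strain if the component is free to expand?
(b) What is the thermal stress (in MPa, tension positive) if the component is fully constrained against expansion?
(a) Free thermal strain ε_th = α·ΔT = (8 × 10⁻⁶) × 97 = 0.000776
(b) Fully constrained, the expansion is suppressed, so σ = -E·α·ΔT. Convert E = 370 GPa = 3.7 × 10¹¹ Pa.
  σ = -(3.7 × 10¹¹) × (8 × 10⁻⁶) × 97 = -2.871 × 10⁸ Pa = -287.1 MPa (compressive)
Final answer: (a) ε_th = 0.000776, (b) σ = -287.1 MPa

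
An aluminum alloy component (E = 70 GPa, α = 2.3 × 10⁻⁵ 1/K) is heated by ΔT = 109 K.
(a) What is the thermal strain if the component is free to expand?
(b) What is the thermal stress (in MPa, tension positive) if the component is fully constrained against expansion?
(a) Free thermal strain ε_th = α·ΔT = (2.3 × 10⁻⁵) × 109 = 0.002507
(b) Fully constrained, the expansion is suppressed, so σ = -E·α·ΔT. Convert E = 70 GPa = 7 × 10¹⁰ Pa.
  σ = -(7 × 10¹⁰) × (2.3 × 10⁻⁵) × 109 = -1.755 × 10⁸ Pa = -175.5 MPa (compressive)
Final answer: (a) ε_th = 0.002507, (b) σ = -175.5 MPa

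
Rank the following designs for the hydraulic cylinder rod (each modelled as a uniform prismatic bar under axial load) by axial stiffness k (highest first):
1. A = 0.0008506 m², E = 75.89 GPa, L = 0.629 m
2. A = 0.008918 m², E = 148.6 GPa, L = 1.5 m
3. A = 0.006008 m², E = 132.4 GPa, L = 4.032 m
Model: a uniform prismatic bar under axial load, so k = (A·E) / L (SI units).
  Case 1: k = (0.0008506 × (7.589 × 10¹⁰)) / 0.629 = 1.026 × 10⁸ N/m = 102.6 MN/m
  Case 2: k = (0.008918 × (1.486 × 10¹¹)) / 1.5 = 8.835 × 10⁸ N/m = 883.5 MN/m
  Case 3: k = (0.006008 × (1.324 × 10¹¹)) / 4.032 = 1.973 × 10⁸ N/m = 197.3 MN/m
Ordering: 883.5 MN/m (case 2) > 197.3 MN/m (case 3) > 102.6 MN/m (case 1)
Final answer: 2, 3, 1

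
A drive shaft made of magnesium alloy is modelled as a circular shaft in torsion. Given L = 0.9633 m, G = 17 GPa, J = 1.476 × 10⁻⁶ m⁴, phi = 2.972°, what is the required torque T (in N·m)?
Model: a circular shaft in torsion, so phi = (T·L) / (G·J).
Solve for T: T = (phi·G·J) / L.
Convert to SI units:
  G = 17 GPa = 1.7 × 10¹⁰ Pa
  phi = 2.972° = 0.05187 rad
Substitute:
  T = (0.05187 × (1.7 × 10¹⁰) × (1.476 × 10⁻⁶)) / 0.9633
  T = 1351 N·m
Final answer: T = 1351 N·m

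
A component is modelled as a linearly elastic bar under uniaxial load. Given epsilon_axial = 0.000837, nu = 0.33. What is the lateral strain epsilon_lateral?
Model: a linearly elastic bar under uniaxial load, so epsilon_lateral = -nu·epsilon_axial.
Substitute:
  epsilon_lateral = -(0.33 × 0.000837)
  epsilon_lateral = -0.0002762
Final answer: epsilon_lateral = -0.0002762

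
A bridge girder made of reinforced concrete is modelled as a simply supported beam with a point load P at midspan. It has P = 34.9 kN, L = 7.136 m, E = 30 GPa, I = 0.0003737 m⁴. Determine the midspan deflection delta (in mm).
Model: a simply supported beam with a point load P at midspan, so delta = (P·L^3) / (48·E·I).
Convert to SI units:
  P = 34.9 kN = 34900 N
  E = 30 GPa = 3 × 10¹⁰ Pa
Substitute:
  delta = (34900 × 7.136^3) / (48 × (3 × 10¹⁰) × 0.0003737)
  delta = 0.02357 m
Convert: delta = 0.02357 m = 23.57 mm
Final answer: delta = 23.57 mm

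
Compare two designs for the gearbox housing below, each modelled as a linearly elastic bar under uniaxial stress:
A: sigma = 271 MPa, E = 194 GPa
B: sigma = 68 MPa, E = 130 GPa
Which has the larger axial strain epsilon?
Model: a linearly elastic bar under uniaxial stress, so epsilon = sigma / E (SI units).
  A: epsilon = (2.71 × 10⁸) / (1.94 × 10¹¹) = 0.001397
  B: epsilon = (6.8 × 10⁷) / (1.3 × 10¹¹) = 0.0005231
0.001397 > 0.0005231, so A is larger.
Final answer: A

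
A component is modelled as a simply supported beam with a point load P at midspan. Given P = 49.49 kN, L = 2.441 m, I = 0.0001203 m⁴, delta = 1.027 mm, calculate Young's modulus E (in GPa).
Model: a simply supported beam with a point load P at midspan, so delta = (P·L^3) / (48·E·I).
Solve for E: E = (P·L^3) / (48·delta·I).
Convert to SI units:
  P = 49.49 kN = 49490 N
  delta = 1.027 mm = 0.001027 m
Substitute:
  E = (49490 × 2.441^3) / (48 × 0.001027 × 0.0001203)
  E = 1.214 × 10¹¹ Pa
Convert: E = 1.214 × 10¹¹ Pa = 121.4 GPa
Final answer: E = 121.4 GPa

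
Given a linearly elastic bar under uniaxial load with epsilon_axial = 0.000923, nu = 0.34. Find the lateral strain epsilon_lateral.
Model: a linearly elastic bar under uniaxial load, so epsilon_lateral = -nu·epsilon_axial.
Substitute:
  epsilon_lateral = -(0.34 × 0.000923)
  epsilon_lateral = -0.0003138
Final answer: epsilon_lateral = -0.0003138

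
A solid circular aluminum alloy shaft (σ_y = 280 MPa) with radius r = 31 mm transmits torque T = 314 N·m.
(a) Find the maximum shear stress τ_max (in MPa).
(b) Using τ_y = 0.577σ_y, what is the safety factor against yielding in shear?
(a) For a solid circular shaft, τ_max = T·r/J with J = π·r^4/2, i.e. τ_max = 2·T / (π·r^3). Convert r = 31 mm = 0.031 m.
  τ_max = (2 × 314) / (π × 0.031^3) = 6.71 × 10⁶ Pa = 6.71 MPa
(b) τ_y = 0.577 × 280 = 161.56 MPa
  SF = τ_y/τ_max = 161.56 / 6.71 = 24.08
Final answer: (a) τ_max = 6.71 MPa, (b) SF = 24.08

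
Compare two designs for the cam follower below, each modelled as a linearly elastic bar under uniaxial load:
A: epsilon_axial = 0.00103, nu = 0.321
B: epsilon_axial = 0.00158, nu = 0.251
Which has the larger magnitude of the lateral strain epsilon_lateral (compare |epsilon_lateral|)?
Model: a linearly elastic bar under uniaxial load, so epsilon_lateral = -nu·epsilon_axial (SI units).
  A: epsilon_lateral = -(0.321 × 0.00103) = -0.0003306
  B: epsilon_lateral = -(0.251 × 0.00158) = -0.0003966
|epsilon_lateral|: A = 0.0003306, B = 0.0003966, so B is larger in magnitude.
Final answer: B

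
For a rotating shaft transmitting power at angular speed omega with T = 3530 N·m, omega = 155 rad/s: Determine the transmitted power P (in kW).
Model: a rotating shaft transmitting power at angular speed omega, so P = T·omega.
Substitute:
  P = 3530 × 155
  P = 547200 W
Convert: P = 547200 W = 547.2 kW
Final answer: P = 547.2 kW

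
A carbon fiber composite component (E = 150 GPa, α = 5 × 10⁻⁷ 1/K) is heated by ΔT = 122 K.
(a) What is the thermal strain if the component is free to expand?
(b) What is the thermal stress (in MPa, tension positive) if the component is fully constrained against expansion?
(a) Free thermal strain ε_th = α·ΔT = (5 × 10⁻⁷) × 122 = 6.1 × 10⁻⁵
(b) Fully constrained, the expansion is suppressed, so σ = -E·α·ΔT. Convert E = 150 GPa = 1.5 × 10¹¹ Pa.
  σ = -(1.5 × 10¹¹) × (5 × 10⁻⁷) × 122 = -9.15 × 10⁶ Pa = -9.15 MPa (compressive)
Final answer: (a) ε_th = 6.1 × 10⁻⁵, (b) σ = -9.15 MPa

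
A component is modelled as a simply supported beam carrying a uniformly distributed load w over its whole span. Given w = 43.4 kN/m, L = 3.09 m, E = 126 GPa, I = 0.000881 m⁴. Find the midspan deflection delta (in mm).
Model: a simply supported beam carrying a uniformly distributed load w over its whole span, so delta = (5·w·L^4) / (384·E·I).
Convert to SI units:
  w = 43.4 kN/m = 43400 N/m
  E = 126 GPa = 1.26 × 10¹¹ Pa
Substitute:
  delta = (5 × 43400 × 3.09^4) / (384 × (1.26 × 10¹¹) × 0.000881)
  delta = 0.0004641 m
Convert: delta = 0.0004641 m = 0.4641 mm
Final answer: delta = 0.4641 mm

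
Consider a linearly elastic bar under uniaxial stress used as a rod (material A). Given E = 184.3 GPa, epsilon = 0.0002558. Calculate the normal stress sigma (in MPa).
Model: a linearly elastic bar under uniaxial stress, so sigma = E·epsilon.
Convert to SI units:
  E = 184.3 GPa = 1.843 × 10¹¹ Pa
Substitute:
  sigma = (1.843 × 10¹¹) × 0.0002558
  sigma = 4.714 × 10⁷ Pa
Convert: sigma = 4.714 × 10⁷ Pa = 47.14 MPa
Final answer: sigma = 47.14 MPa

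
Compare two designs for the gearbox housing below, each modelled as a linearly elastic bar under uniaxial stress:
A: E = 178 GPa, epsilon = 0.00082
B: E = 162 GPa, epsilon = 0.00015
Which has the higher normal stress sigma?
Model: a linearly elastic bar under uniaxial stress, so sigma = E·epsilon (SI units).
  A: sigma = (1.78 × 10¹¹) × 0.00082 = 1.46 × 10⁸ Pa = 146 MPa
  B: sigma = (1.62 × 10¹¹) × 0.00015 = 2.43 × 10⁷ Pa = 24.3 MPa
146 MPa > 24.3 MPa, so A is larger.
Final answer: A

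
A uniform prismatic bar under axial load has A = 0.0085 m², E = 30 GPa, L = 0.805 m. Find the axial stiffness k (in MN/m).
Model: a uniform prismatic bar under axial load, so k = (A·E) / L.
Convert to SI units:
  E = 30 GPa = 3 × 10¹⁰ Pa
Substitute:
  k = (0.0085 × (3 × 10¹⁰)) / 0.805
  k = 3.168 × 10⁸ N/m
Convert: k = 3.168 × 10⁸ N/m = 316.8 MN/m
Final answer: k = 316.8 MN/m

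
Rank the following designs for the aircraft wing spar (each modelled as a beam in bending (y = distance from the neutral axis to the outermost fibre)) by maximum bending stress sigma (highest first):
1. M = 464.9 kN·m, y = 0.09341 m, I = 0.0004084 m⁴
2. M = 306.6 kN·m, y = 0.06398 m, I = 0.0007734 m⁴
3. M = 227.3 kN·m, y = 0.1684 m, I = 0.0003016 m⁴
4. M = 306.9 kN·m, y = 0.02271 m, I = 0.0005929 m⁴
Model: a beam in bending (y = distance from the neutral axis to the outermost fibre), so sigma = (M·y) / I (SI units).
  Case 1: sigma = (464900 × 0.09341) / 0.0004084 = 1.063 × 10⁸ Pa = 106.3 MPa
  Case 2: sigma = (306600 × 0.06398) / 0.0007734 = 2.536 × 10⁷ Pa = 25.36 MPa
  Case 3: sigma = (227300 × 0.1684) / 0.0003016 = 1.269 × 10⁸ Pa = 126.9 MPa
  Case 4: sigma = (306900 × 0.02271) / 0.0005929 = 1.176 × 10⁷ Pa = 11.76 MPa
Ordering: 126.9 MPa (case 3) > 106.3 MPa (case 1) > 25.36 MPa (case 2) > 11.76 MPa (case 4)
Final answer: 3, 1, 2, 4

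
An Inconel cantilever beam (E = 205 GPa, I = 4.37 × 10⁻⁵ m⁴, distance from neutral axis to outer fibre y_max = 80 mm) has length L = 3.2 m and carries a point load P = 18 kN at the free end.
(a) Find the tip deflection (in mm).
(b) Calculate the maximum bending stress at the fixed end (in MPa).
(a) Tip deflection of a cantilever with an end point load: δ = P·L^3 / (3·E·I). Convert P = 18 kN = 18000 N, E = 205 GPa = 2.05 × 10¹¹ Pa.
  δ = (18000 × 3.2^3) / (3 × (2.05 × 10¹¹) × (4.37 × 10⁻⁵)) = 0.02195 m = 21.95 mm
(b) Maximum bending moment at the fixed end: M = P·L = 18000 × 3.2 = 57600 N·m. Convert y_max = 80 mm = 0.08 m.
  σ = M·y_max / I = (57600 × 0.08) / (4.37 × 10⁻⁵) = 1.054 × 10⁸ Pa = 105.4 MPa
Final answer: (a) δ = 21.95 mm, (b) σ = 105.4 MPa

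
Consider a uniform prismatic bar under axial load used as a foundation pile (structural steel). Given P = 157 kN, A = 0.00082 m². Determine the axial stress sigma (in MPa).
Model: a uniform prismatic bar under axial load, so sigma = P / A.
Convert to SI units:
  P = 157 kN = 157000 N
Substitute:
  sigma = 157000 / 0.00082
  sigma = 1.915 × 10⁸ Pa
Convert: sigma = 1.915 × 10⁸ Pa = 191.5 MPa
Final answer: sigma = 191.5 MPa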